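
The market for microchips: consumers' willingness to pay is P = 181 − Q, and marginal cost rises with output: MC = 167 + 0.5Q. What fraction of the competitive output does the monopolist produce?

Q_m/Q_c = 0.6

The monopolist equates marginal revenue to marginal cost: 181 − 2Q = 167 + 0.5Q, so Q = 5.6. From demand, P = 175.4.
Competitive equilibrium sets price equal to marginal cost: 181 − Q = 167 + 0.5Q, so Q = 28/3 and P = 515/3.
Ratio Q_m/Q_c = 5.6/(28/3) = 0.6.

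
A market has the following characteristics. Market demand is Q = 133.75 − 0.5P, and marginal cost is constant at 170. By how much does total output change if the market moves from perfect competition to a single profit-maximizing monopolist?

Q falls by 24.375

Inverting demand: P = 267.5 − 2Q.
Perfect competition: P = MC = 170, so 267.5 − 2Q = 170 and Q = 48.75.
The monopolist equates marginal revenue to marginal cost: 267.5 − 4Q = 170, so Q = 24.375. From demand, P = 218.75.
Change in total output: 24.375 − 48.75 = −24.375.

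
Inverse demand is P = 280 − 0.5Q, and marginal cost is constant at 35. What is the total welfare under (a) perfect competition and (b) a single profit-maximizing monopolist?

Competitive firms price at marginal cost: P = 35, giving Q = 490.
CS = ½·(280 − 35)·490 = 60025; PS = (35 − 35)·490 = 0; TS = 60025.
The monopolist equates marginal revenue to marginal cost: 280 − Q = 35, so Q = 245. From demand, P = 157.5.
CS = ½·(280 − 157.5)·245 = 15006.25; PS = (157.5 − 35)·245 = 30012.5; TS = 45018.75.

Competition: TS = 60025; Monopoly: TS = 45018.75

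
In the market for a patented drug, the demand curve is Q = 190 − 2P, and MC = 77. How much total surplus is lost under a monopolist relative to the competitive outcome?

Inverting demand: P = 95 − 0.5Q.
Under competition P = MC = 77, so Q = (95 − 77)/0.5 = 36.
A monopolist chooses Q where MR = MC. MR = 95 − Q; setting this equal to 77 gives Q = 18 and P = 86.
DWL is the triangle between Q = 18 and Q = 36: ½·(36 − 18)·(86 − 77) = 81.

DWL = 81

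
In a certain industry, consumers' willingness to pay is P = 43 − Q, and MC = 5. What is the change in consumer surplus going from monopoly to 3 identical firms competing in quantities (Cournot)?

A monopolist chooses Q where MR = MC. MR = 43 − 2Q; setting this equal to 5 gives Q = 19 and P = 24.
CS = ½·(43 − 24)·19 = 180.5.
Cournot with 3 identical firms: the symmetric best-response condition is 43 − 4q = 5. Each firm produces q = 9.5, total output Q = 28.5, price P = 14.5.
CS = ½·(43 − 14.5)·28.5 = 406.125.
Change in consumer surplus: 406.125 − 180.5 = 225.625.

CS rises by 225.625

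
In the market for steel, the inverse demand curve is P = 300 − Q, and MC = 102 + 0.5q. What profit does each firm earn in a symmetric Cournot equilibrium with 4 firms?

Cournot with 4 identical firms: the symmetric best-response condition is 300 − 5q = 102 + 0.5q. Each firm produces q = 36, total output Q = 144, price P = 156.
Each firm's profit = 156·36 − (102·36 + ½·0.5·36²) = 1620.

π_i = 1620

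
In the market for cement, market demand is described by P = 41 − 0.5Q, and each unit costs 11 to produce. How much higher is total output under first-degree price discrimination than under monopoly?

Total output rises by 30

The monopolist equates marginal revenue to marginal cost: 41 − Q = 11, so Q = 30. From demand, P = 26.
Under first-degree price discrimination the firm charges each unit its demand price and produces up to where P = MC, i.e. Q = 60. Consumer surplus is zero; producer surplus equals total surplus.
Change in total output: 60 − 30 = 30.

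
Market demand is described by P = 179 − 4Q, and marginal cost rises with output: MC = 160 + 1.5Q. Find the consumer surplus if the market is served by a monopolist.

The monopolist equates marginal revenue to marginal cost: 179 − 8Q = 160 + 1.5Q, so Q = 2. From demand, P = 171.
CS = ½·(179 − 171)·2 = 8.

CS = 8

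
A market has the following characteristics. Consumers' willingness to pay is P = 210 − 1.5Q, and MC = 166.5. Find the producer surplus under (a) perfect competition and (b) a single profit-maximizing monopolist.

Competition: PS = 0; Monopoly: PS = 315.375

Perfect competition: P = MC = 166.5, so 210 − 1.5Q = 166.5 and Q = 29.
PS = (166.5 − 166.5)·29 = 0.
Monopoly sets MR = MC: 210 − 3Q = 166.5 ⇒ Q = 14.5, P = 210 − 1.5·14.5 = 188.25.
PS = (188.25 − 166.5)·14.5 = 315.375.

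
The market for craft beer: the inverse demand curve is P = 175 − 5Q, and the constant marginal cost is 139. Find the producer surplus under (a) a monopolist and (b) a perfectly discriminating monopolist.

Monopoly: PS = 64.8; Perfect PD: PS = 129.6

A monopolist chooses Q where MR = MC. MR = 175 − 10Q; setting this equal to 139 gives Q = 3.6 and P = 157.
PS = (157 − 139)·3.6 = 64.8.
With perfect price discrimination, output is the efficient level Q = 7.2 (where demand meets MC), but every buyer pays their willingness to pay: CS = 0 and PS = total surplus.
PS = ½·(175 − 139)·7.2 = 129.6.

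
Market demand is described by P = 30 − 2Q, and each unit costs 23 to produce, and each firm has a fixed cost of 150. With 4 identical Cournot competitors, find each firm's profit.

With 4 symmetric Cournot firms, each firm's FOC gives 30 − 10q = 23, so q = 0.7, Q = 4·0.7 = 2.8, and P = 24.4.
Each firm's profit = (24.4 − 23)·0.7 − 150 = −149.02.

π_i = −149.02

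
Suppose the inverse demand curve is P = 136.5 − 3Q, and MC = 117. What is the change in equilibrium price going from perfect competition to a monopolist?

P rises by 9.75

Under competition P = MC = 117, so Q = (136.5 − 117)/3 = 6.5.
Monopoly sets MR = MC: 136.5 − 6Q = 117 ⇒ Q = 3.25, P = 136.5 − 3·3.25 = 126.75.
Change in equilibrium price: 126.75 − 117 = 9.75.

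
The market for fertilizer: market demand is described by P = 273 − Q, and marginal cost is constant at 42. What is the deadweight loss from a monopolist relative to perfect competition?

Perfect competition: P = MC = 42, so 273 − Q = 42 and Q = 231.
The monopolist equates marginal revenue to marginal cost: 273 − 2Q = 42, so Q = 115.5. From demand, P = 157.5.
DWL is the triangle between Q = 115.5 and Q = 231: ½·(231 − 115.5)·(157.5 − 42) = 6670.125.

DWL = 6670.125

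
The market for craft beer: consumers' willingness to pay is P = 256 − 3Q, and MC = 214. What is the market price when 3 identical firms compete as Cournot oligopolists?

Cournot with 3 identical firms: the symmetric best-response condition is 256 − 12q = 214. Each firm produces q = 3.5, total output Q = 10.5, price P = 224.5.

P = 224.5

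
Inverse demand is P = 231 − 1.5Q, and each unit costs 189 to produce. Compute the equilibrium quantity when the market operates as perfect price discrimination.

Q = 28

Under first-degree price discrimination the firm charges each unit its demand price and produces up to where P = MC, i.e. Q = 28. Consumer surplus is zero; producer surplus equals total surplus.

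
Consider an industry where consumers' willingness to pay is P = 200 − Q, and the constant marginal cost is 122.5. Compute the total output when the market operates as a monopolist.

Q = 38.75

Monopoly sets MR = MC: 200 − 2Q = 122.5 ⇒ Q = 38.75, P = 200 − 38.75 = 161.25.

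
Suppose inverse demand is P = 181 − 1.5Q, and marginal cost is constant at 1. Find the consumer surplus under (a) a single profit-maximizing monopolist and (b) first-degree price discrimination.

Monopoly: CS = 2700; Perfect PD: CS = 0

Monopoly sets MR = MC: 181 − 3Q = 1 ⇒ Q = 60, P = 181 − 1.5·60 = 91.
CS = ½·(181 − 91)·60 = 2700.
With perfect price discrimination, output is the efficient level Q = 120 (where demand meets MC), but every buyer pays their willingness to pay: CS = 0 and PS = total surplus.
CS = 0.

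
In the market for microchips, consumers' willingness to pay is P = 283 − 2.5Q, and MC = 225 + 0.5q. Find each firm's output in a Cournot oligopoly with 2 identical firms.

q_i = 7.25

With 2 symmetric Cournot firms, each firm's FOC gives 283 − 7.5q = 225 + 0.5q, so q = 7.25, Q = 2·7.25 = 14.5, and P = 246.75.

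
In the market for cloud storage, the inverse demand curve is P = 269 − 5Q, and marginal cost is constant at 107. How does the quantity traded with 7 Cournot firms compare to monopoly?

Cournot with 7 identical firms: the symmetric best-response condition is 269 − 40q = 107. Each firm produces q = 4.05, total output Q = 28.35, price P = 127.25.
A monopolist chooses Q where MR = MC. MR = 269 − 10Q; setting this equal to 107 gives Q = 16.2 and P = 188.

Cournot: Q = 28.35; Monopoly: Q = 16.2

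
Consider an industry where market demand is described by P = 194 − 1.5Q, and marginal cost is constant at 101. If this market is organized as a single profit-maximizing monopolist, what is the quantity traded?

Q = 31

The monopolist equates marginal revenue to marginal cost: 194 − 3Q = 101, so Q = 31. From demand, P = 147.5.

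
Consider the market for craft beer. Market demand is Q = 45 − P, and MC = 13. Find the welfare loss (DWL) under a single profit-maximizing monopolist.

DWL = 128

Inverting demand: P = 45 − Q.
Perfect competition: P = MC = 13, so 45 − Q = 13 and Q = 32.
A monopolist chooses Q where MR = MC. MR = 45 − 2Q; setting this equal to 13 gives Q = 16 and P = 29.
DWL is the triangle between Q = 16 and Q = 32: ½·(32 − 16)·(29 − 13) = 128.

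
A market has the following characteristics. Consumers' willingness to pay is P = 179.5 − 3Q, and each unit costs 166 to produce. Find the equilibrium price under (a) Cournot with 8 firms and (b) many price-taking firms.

Cournot: P = 167.5; Competition: P = 166

In a 8-firm Cournot equilibrium, symmetry and the first-order condition give q = (179.5 − 166)/(27) = 0.5. So Q = 4 and P = 167.5.
Competitive firms price at marginal cost: P = 166, giving Q = 4.5.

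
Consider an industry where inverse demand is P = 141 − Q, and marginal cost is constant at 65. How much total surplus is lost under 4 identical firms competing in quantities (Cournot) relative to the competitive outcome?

Competitive firms price at marginal cost: P = 65, giving Q = 76.
In a 4-firm Cournot equilibrium, symmetry and the first-order condition give q = (141 − 65)/(5) = 15.2. So Q = 60.8 and P = 80.2.
DWL is the triangle between Q = 60.8 and Q = 76: ½·(76 − 60.8)·(80.2 − 65) = 115.52.

DWL = 115.52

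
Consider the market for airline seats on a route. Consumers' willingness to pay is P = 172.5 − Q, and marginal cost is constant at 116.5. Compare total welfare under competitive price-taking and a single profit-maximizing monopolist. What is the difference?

TS falls by 392

Competitive firms price at marginal cost: P = 116.5, giving Q = 56.
CS = ½·(172.5 − 116.5)·56 = 1568; PS = (116.5 − 116.5)·56 = 0; TS = 1568.
Monopoly sets MR = MC: 172.5 − 2Q = 116.5 ⇒ Q = 28, P = 172.5 − 28 = 144.5.
CS = ½·(172.5 − 144.5)·28 = 392; PS = (144.5 − 116.5)·28 = 784; TS = 1176.
Change in total welfare: 1176 − 1568 = −392.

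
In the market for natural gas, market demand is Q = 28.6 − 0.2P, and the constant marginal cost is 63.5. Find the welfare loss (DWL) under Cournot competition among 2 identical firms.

DWL = 70.225

Inverting demand: P = 143 − 5Q.
Under competition P = MC = 63.5, so Q = (143 − 63.5)/5 = 15.9.
In a 2-firm Cournot equilibrium, symmetry and the first-order condition give q = (143 − 63.5)/(15) = 5.3. So Q = 10.6 and P = 90.
DWL is the triangle between Q = 10.6 and Q = 15.9: ½·(15.9 − 10.6)·(90 − 63.5) = 70.225.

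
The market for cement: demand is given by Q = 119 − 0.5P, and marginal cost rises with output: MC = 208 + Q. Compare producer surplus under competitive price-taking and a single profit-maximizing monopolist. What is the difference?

Inverting demand: P = 238 − 2Q.
Under competition P = MC: 238 − 2Q = 208 + Q ⇒ Q = 10, P = 218.
PS = P·Q − VC(Q) = 218·10 − (208·10 + ½·1·10²) = 50.
A monopolist chooses Q where MR = MC. MR = 238 − 4Q; setting this equal to 208 + Q gives Q = 6 and P = 226.
PS = P·Q − VC(Q) = 226·6 − (208·6 + ½·1·6²) = 90.
Change in producer surplus: 90 − 50 = 40.

PS rises by 40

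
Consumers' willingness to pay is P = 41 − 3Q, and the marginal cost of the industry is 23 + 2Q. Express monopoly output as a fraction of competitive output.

The monopolist equates marginal revenue to marginal cost: 41 − 6Q = 23 + 2Q, so Q = 2.25. From demand, P = 34.25.
Competitive equilibrium sets price equal to marginal cost: 41 − 3Q = 23 + 2Q, so Q = 3.6 and P = 30.2.
Ratio Q_m/Q_c = 2.25/3.6 = 0.625.

Q_m/Q_c = 0.625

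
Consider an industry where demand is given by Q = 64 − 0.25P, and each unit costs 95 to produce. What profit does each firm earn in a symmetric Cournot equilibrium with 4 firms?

π_i = 259.21

Inverting demand: P = 256 − 4Q.
With 4 symmetric Cournot firms, each firm's FOC gives 256 − 20q = 95, so q = 8.05, Q = 4·8.05 = 32.2, and P = 127.2.
Each firm's profit = (127.2 − 95)·8.05 = 259.21.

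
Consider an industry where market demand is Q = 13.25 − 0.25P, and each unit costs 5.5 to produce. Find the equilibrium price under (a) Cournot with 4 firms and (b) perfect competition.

Inverting demand: P = 53 − 4Q.
Cournot with 4 identical firms: the symmetric best-response condition is 53 − 20q = 5.5. Each firm produces q = 2.375, total output Q = 9.5, price P = 15.
Under competition P = MC = 5.5, so Q = (53 − 5.5)/4 = 11.875.

Cournot: P = 15; Competition: P = 5.5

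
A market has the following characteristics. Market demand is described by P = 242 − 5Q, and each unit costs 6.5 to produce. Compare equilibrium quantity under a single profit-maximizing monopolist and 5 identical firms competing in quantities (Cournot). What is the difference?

Equilibrium quantity rises by 15.7

The monopolist equates marginal revenue to marginal cost: 242 − 10Q = 6.5, so Q = 23.55. From demand, P = 124.25.
In a 5-firm Cournot equilibrium, symmetry and the first-order condition give q = (242 − 6.5)/(30) = 7.85. So Q = 39.25 and P = 45.75.
Change in equilibrium quantity: 39.25 − 23.55 = 15.7.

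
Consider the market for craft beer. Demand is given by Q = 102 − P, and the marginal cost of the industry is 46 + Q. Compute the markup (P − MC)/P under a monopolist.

Inverting demand: P = 102 − Q.
Monopoly sets MR = MC: 102 − 2Q = 46 + Q ⇒ Q = 56/3, P = 102 − 56/3 = 250/3.
Lerner index = (P − MC)/P = (250/3 − 194/3)/(250/3) = 0.224.

Lerner index = 0.224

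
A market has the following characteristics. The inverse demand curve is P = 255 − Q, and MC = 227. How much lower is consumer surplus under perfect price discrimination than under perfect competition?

CS falls by 392

Perfect competition: P = MC = 227, so 255 − Q = 227 and Q = 28.
CS = ½·(255 − 227)·28 = 392.
Under first-degree price discrimination the firm charges each unit its demand price and produces up to where P = MC, i.e. Q = 28. Consumer surplus is zero; producer surplus equals total surplus.
CS = 0.
Change in consumer surplus: 0 − 392 = −392.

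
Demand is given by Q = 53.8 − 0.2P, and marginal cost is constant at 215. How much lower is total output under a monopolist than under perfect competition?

Inverting demand: P = 269 − 5Q.
Competitive firms price at marginal cost: P = 215, giving Q = 10.8.
The monopolist equates marginal revenue to marginal cost: 269 − 10Q = 215, so Q = 5.4. From demand, P = 242.
Change in total output: 5.4 − 10.8 = −5.4.

Q falls by 5.4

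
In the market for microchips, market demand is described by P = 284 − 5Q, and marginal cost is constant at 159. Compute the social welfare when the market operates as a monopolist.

Monopoly sets MR = MC: 284 − 10Q = 159 ⇒ Q = 12.5, P = 284 − 5·12.5 = 221.5.
CS = ½·(284 − 221.5)·12.5 = 390.625; PS = (221.5 − 159)·12.5 = 781.25; TS = 1171.875.

TS = 1171.875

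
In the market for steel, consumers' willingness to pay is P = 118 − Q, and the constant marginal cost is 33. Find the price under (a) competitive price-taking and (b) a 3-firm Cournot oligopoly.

Competitive firms price at marginal cost: P = 33, giving Q = 85.
Cournot with 3 identical firms: the symmetric best-response condition is 118 − 4q = 33. Each firm produces q = 21.25, total output Q = 63.75, price P = 54.25.

Competition: P = 33; Cournot: P = 54.25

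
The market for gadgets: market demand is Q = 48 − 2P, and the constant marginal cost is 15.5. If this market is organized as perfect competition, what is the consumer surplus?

CS = 72.25

Inverting demand: P = 24 − 0.5Q.
Under competition P = MC = 15.5, so Q = (24 − 15.5)/0.5 = 17.
CS = ½·(24 − 15.5)·17 = 72.25.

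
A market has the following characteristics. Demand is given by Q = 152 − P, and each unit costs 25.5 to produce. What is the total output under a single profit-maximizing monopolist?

Q = 63.25

Inverting demand: P = 152 − Q.
The monopolist equates marginal revenue to marginal cost: 152 − 2Q = 25.5, so Q = 63.25. From demand, P = 88.75.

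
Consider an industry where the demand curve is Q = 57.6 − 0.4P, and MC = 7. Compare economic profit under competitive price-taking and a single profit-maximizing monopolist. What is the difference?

Inverting demand: P = 144 − 2.5Q.
Competitive firms price at marginal cost: P = 7, giving Q = 54.8.
Profit = (7 − 7)·54.8 = 0.
Monopoly sets MR = MC: 144 − 5Q = 7 ⇒ Q = 27.4, P = 144 − 2.5·27.4 = 75.5.
Profit = (75.5 − 7)·27.4 = 1876.9.
Change in economic profit: 1876.9 − 0 = 1876.9.

Economic profit rises by 1876.9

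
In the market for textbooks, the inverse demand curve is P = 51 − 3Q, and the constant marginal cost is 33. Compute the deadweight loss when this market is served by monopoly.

DWL = 13.5

Under competition P = MC = 33, so Q = (51 − 33)/3 = 6.
Monopoly sets MR = MC: 51 − 6Q = 33 ⇒ Q = 3, P = 51 − 3·3 = 42.
DWL is the triangle between Q = 3 and Q = 6: ½·(6 − 3)·(42 − 33) = 13.5.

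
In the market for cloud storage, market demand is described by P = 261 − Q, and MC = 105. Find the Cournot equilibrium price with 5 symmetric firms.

P = 131

Cournot with 5 identical firms: the symmetric best-response condition is 261 − 6q = 105. Each firm produces q = 26, total output Q = 130, price P = 131.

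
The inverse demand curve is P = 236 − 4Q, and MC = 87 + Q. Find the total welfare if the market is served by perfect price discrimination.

TS = 2220.1

Under first-degree price discrimination the firm charges each unit its demand price and produces up to where P = MC, i.e. Q = 29.8. Consumer surplus is zero; producer surplus equals total surplus.
TS = 2220.1 (equal to competitive TS).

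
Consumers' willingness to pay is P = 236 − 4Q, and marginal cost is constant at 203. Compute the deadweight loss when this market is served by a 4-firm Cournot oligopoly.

DWL = 5.445

Under competition P = MC = 203, so Q = (236 − 203)/4 = 8.25.
Cournot with 4 identical firms: the symmetric best-response condition is 236 − 20q = 203. Each firm produces q = 1.65, total output Q = 6.6, price P = 209.6.
DWL is the triangle between Q = 6.6 and Q = 8.25: ½·(8.25 − 6.6)·(209.6 − 203) = 5.445.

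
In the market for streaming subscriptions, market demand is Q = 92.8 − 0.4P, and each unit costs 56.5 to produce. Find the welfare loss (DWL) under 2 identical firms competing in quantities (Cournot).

DWL = 684.45

Inverting demand: P = 232 − 2.5Q.
Under competition P = MC = 56.5, so Q = (232 − 56.5)/2.5 = 70.2.
With 2 symmetric Cournot firms, each firm's FOC gives 232 − 7.5q = 56.5, so q = 23.4, Q = 2·23.4 = 46.8, and P = 115.
DWL is the triangle between Q = 46.8 and Q = 70.2: ½·(70.2 − 46.8)·(115 − 56.5) = 684.45.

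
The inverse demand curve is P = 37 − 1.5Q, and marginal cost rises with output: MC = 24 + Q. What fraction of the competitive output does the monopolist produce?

Monopoly sets MR = MC: 37 − 3Q = 24 + Q ⇒ Q = 3.25, P = 37 − 1.5·3.25 = 32.125.
Competitive equilibrium sets price equal to marginal cost: 37 − 1.5Q = 24 + Q, so Q = 5.2 and P = 29.2.
Ratio Q_m/Q_c = 3.25/5.2 = 0.625.

Q_m/Q_c = 0.625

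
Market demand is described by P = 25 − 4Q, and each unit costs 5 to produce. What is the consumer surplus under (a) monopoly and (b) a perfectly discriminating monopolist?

Monopoly: CS = 12.5; Perfect PD: CS = 0

A monopolist chooses Q where MR = MC. MR = 25 − 8Q; setting this equal to 5 gives Q = 2.5 and P = 15.
CS = ½·(25 − 15)·2.5 = 12.5.
Under first-degree price discrimination the firm charges each unit its demand price and produces up to where P = MC, i.e. Q = 5. Consumer surplus is zero; producer surplus equals total surplus.
CS = 0.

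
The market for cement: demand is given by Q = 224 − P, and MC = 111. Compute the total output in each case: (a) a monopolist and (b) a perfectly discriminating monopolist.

Monopoly: Q = 56.5; Perfect PD: Q = 113

Inverting demand: P = 224 − Q.
A monopolist chooses Q where MR = MC. MR = 224 − 2Q; setting this equal to 111 gives Q = 56.5 and P = 167.5.
A perfectly discriminating monopolist sells every unit with P(Q) ≥ MC(Q), so output equals the competitive quantity Q = 113. Each buyer pays their reservation price, so CS = 0 and the firm captures all surplus.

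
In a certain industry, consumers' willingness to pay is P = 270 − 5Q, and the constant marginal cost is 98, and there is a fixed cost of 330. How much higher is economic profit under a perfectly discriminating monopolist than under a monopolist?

π rises by 1479.2

The monopolist equates marginal revenue to marginal cost: 270 − 10Q = 98, so Q = 17.2. From demand, P = 184.
Profit = (184 − 98)·17.2 − 330 = 1149.2.
With perfect price discrimination, output is the efficient level Q = 34.4 (where demand meets MC), but every buyer pays their willingness to pay: CS = 0 and PS = total surplus.
PS equals the full surplus area, 2958.4. Profit = 2958.4 − 330 = 2628.4.
Change in economic profit: 2628.4 − 1149.2 = 1479.2.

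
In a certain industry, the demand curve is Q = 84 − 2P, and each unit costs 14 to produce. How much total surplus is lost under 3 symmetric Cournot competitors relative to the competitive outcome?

DWL = 49

Inverting demand: P = 42 − 0.5Q.
Under competition P = MC = 14, so Q = (42 − 14)/0.5 = 56.
In a 3-firm Cournot equilibrium, symmetry and the first-order condition give q = (42 − 14)/(2) = 14. So Q = 42 and P = 21.
DWL is the triangle between Q = 42 and Q = 56: ½·(56 − 42)·(21 − 14) = 49.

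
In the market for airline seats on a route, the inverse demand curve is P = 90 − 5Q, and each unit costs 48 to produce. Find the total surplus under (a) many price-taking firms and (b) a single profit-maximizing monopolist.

Under competition P = MC = 48, so Q = (90 − 48)/5 = 8.4.
CS = ½·(90 − 48)·8.4 = 176.4; PS = (48 − 48)·8.4 = 0; TS = 176.4.
The monopolist equates marginal revenue to marginal cost: 90 − 10Q = 48, so Q = 4.2. From demand, P = 69.
CS = ½·(90 − 69)·4.2 = 44.1; PS = (69 − 48)·4.2 = 88.2; TS = 132.3.

Competition: TS = 176.4; Monopoly: TS = 132.3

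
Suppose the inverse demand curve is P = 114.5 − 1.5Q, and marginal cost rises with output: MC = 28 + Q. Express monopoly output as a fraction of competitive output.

Q_m/Q_c = 0.625

The monopolist equates marginal revenue to marginal cost: 114.5 − 3Q = 28 + Q, so Q = 21.625. From demand, P = 1313/16.
Under competition P = MC: 114.5 − 1.5Q = 28 + Q ⇒ Q = 34.6, P = 62.6.
Ratio Q_m/Q_c = 21.625/34.6 = 0.625.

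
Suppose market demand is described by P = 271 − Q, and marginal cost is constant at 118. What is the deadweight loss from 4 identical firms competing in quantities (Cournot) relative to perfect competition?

Perfect competition: P = MC = 118, so 271 − Q = 118 and Q = 153.
Cournot with 4 identical firms: the symmetric best-response condition is 271 − 5q = 118. Each firm produces q = 30.6, total output Q = 122.4, price P = 148.6.
DWL is the triangle between Q = 122.4 and Q = 153: ½·(153 − 122.4)·(148.6 − 118) = 468.18.

DWL = 468.18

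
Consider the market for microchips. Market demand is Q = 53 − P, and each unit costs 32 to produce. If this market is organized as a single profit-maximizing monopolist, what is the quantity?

Q = 10.5

Inverting demand: P = 53 − Q.
Monopoly sets MR = MC: 53 − 2Q = 32 ⇒ Q = 10.5, P = 53 − 10.5 = 42.5.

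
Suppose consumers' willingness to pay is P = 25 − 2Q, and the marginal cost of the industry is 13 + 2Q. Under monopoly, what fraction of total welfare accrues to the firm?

Monopoly sets MR = MC: 25 − 4Q = 13 + 2Q ⇒ Q = 2, P = 25 − 2·2 = 21.
CS = ½·(25 − 21)·2 = 4.
PS = P·Q − VC(Q) = 21·2 − (13·2 + ½·2·2²) = 12.
Share captured = PS/TS = 12/16 = 0.75.

PS/TS = 0.75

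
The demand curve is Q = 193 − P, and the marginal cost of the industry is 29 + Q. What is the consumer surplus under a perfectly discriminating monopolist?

Inverting demand: P = 193 − Q.
Under first-degree price discrimination the firm charges each unit its demand price and produces up to where P = MC, i.e. Q = 82. Consumer surplus is zero; producer surplus equals total surplus.
CS = 0.

CS = 0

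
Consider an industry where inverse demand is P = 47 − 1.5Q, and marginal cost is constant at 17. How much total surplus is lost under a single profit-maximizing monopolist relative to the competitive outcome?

Perfect competition: P = MC = 17, so 47 − 1.5Q = 17 and Q = 20.
The monopolist equates marginal revenue to marginal cost: 47 − 3Q = 17, so Q = 10. From demand, P = 32.
DWL is the triangle between Q = 10 and Q = 20: ½·(20 − 10)·(32 − 17) = 75.

DWL = 75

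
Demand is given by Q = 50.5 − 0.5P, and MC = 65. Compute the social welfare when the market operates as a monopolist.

TS = 243

Inverting demand: P = 101 − 2Q.
A monopolist chooses Q where MR = MC. MR = 101 − 4Q; setting this equal to 65 gives Q = 9 and P = 83.
CS = ½·(101 − 83)·9 = 81; PS = (83 − 65)·9 = 162; TS = 243.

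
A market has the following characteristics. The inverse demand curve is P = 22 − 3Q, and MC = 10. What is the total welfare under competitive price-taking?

TS = 24

Competitive firms price at marginal cost: P = 10, giving Q = 4.
CS = ½·(22 − 10)·4 = 24; PS = (10 − 10)·4 = 0; TS = 24.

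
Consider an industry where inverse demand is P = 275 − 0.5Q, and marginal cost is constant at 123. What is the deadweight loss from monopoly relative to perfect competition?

Competitive firms price at marginal cost: P = 123, giving Q = 304.
The monopolist equates marginal revenue to marginal cost: 275 − Q = 123, so Q = 152. From demand, P = 199.
DWL is the triangle between Q = 152 and Q = 304: ½·(304 − 152)·(199 − 123) = 5776.

DWL = 5776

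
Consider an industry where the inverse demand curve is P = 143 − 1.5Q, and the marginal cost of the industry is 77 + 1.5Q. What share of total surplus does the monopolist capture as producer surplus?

A monopolist chooses Q where MR = MC. MR = 143 − 3Q; setting this equal to 77 + 1.5Q gives Q = 44/3 and P = 121.
CS = ½·(143 − 121)·44/3 = 484/3.
PS = P·Q − VC(Q) = 121·44/3 − (77·44/3 + ½·1.5·(44/3)²) = 484.
Share captured = PS/TS = 484/(1936/3) = 0.75.

PS/TS = 0.75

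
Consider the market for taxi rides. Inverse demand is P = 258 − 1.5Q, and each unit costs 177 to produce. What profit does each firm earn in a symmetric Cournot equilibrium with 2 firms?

π_i = 486

With 2 symmetric Cournot firms, each firm's FOC gives 258 − 4.5q = 177, so q = 18, Q = 2·18 = 36, and P = 204.
Each firm's profit = (204 − 177)·18 = 486.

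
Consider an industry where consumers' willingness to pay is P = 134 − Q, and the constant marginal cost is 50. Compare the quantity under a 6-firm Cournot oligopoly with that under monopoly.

Cournot with 6 identical firms: the symmetric best-response condition is 134 − 7q = 50. Each firm produces q = 12, total output Q = 72, price P = 62.
The monopolist equates marginal revenue to marginal cost: 134 − 2Q = 50, so Q = 42. From demand, P = 92.

Cournot: Q = 72; Monopoly: Q = 42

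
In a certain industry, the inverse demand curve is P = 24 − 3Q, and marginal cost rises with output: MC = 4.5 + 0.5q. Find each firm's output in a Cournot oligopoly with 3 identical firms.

Cournot with 3 identical firms: the symmetric best-response condition is 24 − 12q = 4.5 + 0.5q. Each firm produces q = 1.56, total output Q = 4.68, price P = 9.96.

q_i = 1.56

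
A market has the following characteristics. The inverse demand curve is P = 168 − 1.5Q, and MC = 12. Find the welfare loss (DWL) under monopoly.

Perfect competition: P = MC = 12, so 168 − 1.5Q = 12 and Q = 104.
The monopolist equates marginal revenue to marginal cost: 168 − 3Q = 12, so Q = 52. From demand, P = 90.
DWL is the triangle between Q = 52 and Q = 104: ½·(104 − 52)·(90 − 12) = 2028.

DWL = 2028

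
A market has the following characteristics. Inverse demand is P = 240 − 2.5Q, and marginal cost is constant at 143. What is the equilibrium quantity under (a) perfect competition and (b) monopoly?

Competitive firms price at marginal cost: P = 143, giving Q = 38.8.
A monopolist chooses Q where MR = MC. MR = 240 − 5Q; setting this equal to 143 gives Q = 19.4 and P = 191.5.

Competition: Q = 38.8; Monopoly: Q = 19.4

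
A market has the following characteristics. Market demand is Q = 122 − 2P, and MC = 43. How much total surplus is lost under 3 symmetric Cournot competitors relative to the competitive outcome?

DWL = 20.25

Inverting demand: P = 61 − 0.5Q.
Competitive firms price at marginal cost: P = 43, giving Q = 36.
In a 3-firm Cournot equilibrium, symmetry and the first-order condition give q = (61 − 43)/(2) = 9. So Q = 27 and P = 47.5.
DWL is the triangle between Q = 27 and Q = 36: ½·(36 − 27)·(47.5 − 43) = 20.25.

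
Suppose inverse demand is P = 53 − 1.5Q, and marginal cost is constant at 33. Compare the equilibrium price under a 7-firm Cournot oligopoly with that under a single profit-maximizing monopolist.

In a 7-firm Cournot equilibrium, symmetry and the first-order condition give q = (53 − 33)/(12) = 5/3. So Q = 35/3 and P = 35.5.
The monopolist equates marginal revenue to marginal cost: 53 − 3Q = 33, so Q = 20/3. From demand, P = 43.

Cournot: P = 35.5; Monopoly: P = 43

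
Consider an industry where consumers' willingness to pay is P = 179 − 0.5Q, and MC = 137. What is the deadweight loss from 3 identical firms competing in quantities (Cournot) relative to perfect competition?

Under competition P = MC = 137, so Q = (179 − 137)/0.5 = 84.
In a 3-firm Cournot equilibrium, symmetry and the first-order condition give q = (179 − 137)/(2) = 21. So Q = 63 and P = 147.5.
DWL is the triangle between Q = 63 and Q = 84: ½·(84 − 63)·(147.5 − 137) = 110.25.

DWL = 110.25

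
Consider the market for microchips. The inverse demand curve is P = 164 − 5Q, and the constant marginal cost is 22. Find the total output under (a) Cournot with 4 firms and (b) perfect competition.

Cournot with 4 identical firms: the symmetric best-response condition is 164 − 25q = 22. Each firm produces q = 5.68, total output Q = 22.72, price P = 50.4.
Perfect competition: P = MC = 22, so 164 − 5Q = 22 and Q = 28.4.

Cournot: Q = 22.72; Competition: Q = 28.4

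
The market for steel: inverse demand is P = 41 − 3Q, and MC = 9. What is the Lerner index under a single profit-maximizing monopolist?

The monopolist equates marginal revenue to marginal cost: 41 − 6Q = 9, so Q = 16/3. From demand, P = 25.
Lerner index = (P − MC)/P = (25 − 9)/25 = 0.64.

Lerner index = 0.64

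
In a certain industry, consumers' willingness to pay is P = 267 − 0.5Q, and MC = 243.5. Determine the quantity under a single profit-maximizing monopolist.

A monopolist chooses Q where MR = MC. MR = 267 − Q; setting this equal to 243.5 gives Q = 23.5 and P = 255.25.

Q = 23.5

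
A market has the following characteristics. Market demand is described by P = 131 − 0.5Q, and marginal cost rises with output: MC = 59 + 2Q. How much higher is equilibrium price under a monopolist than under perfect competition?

Competitive equilibrium sets price equal to marginal cost: 131 − 0.5Q = 59 + 2Q, so Q = 28.8 and P = 116.6.
A monopolist chooses Q where MR = MC. MR = 131 − Q; setting this equal to 59 + 2Q gives Q = 24 and P = 119.
Change in equilibrium price: 119 − 116.6 = 2.4.

Equilibrium price rises by 2.4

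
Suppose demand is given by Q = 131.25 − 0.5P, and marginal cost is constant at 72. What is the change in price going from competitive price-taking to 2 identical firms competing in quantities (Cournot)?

Inverting demand: P = 262.5 − 2Q.
Perfect competition: P = MC = 72, so 262.5 − 2Q = 72 and Q = 95.25.
Cournot with 2 identical firms: the symmetric best-response condition is 262.5 − 6q = 72. Each firm produces q = 31.75, total output Q = 63.5, price P = 135.5.
Change in price: 135.5 − 72 = 63.5.

Price rises by 63.5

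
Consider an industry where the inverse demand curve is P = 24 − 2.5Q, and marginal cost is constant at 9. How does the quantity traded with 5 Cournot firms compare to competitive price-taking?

Cournot: Q = 5; Competition: Q = 6

Cournot with 5 identical firms: the symmetric best-response condition is 24 − 15q = 9. Each firm produces q = 1, total output Q = 5, price P = 11.5.
Perfect competition: P = MC = 9, so 24 − 2.5Q = 9 and Q = 6.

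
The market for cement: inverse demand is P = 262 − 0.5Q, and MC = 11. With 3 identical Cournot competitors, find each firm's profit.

π_i = 7875.125

Cournot with 3 identical firms: the symmetric best-response condition is 262 − 2q = 11. Each firm produces q = 125.5, total output Q = 376.5, price P = 73.75.
Each firm's profit = (73.75 − 11)·125.5 = 7875.125.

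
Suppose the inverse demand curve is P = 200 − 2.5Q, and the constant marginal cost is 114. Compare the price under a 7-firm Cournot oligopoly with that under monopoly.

Cournot: P = 124.75; Monopoly: P = 157

In a 7-firm Cournot equilibrium, symmetry and the first-order condition give q = (200 − 114)/(20) = 4.3. So Q = 30.1 and P = 124.75.
A monopolist chooses Q where MR = MC. MR = 200 − 5Q; setting this equal to 114 gives Q = 17.2 and P = 157.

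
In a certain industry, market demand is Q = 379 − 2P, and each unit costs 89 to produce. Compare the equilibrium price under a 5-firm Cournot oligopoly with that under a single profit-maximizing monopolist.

Cournot: P = 105.75; Monopoly: P = 139.25

Inverting demand: P = 189.5 − 0.5Q.
With 5 symmetric Cournot firms, each firm's FOC gives 189.5 − 3q = 89, so q = 33.5, Q = 5·33.5 = 167.5, and P = 105.75.
The monopolist equates marginal revenue to marginal cost: 189.5 − Q = 89, so Q = 100.5. From demand, P = 139.25.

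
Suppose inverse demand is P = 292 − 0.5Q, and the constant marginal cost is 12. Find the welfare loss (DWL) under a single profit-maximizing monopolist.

DWL = 19600

Competitive firms price at marginal cost: P = 12, giving Q = 560.
A monopolist chooses Q where MR = MC. MR = 292 − Q; setting this equal to 12 gives Q = 280 and P = 152.
DWL is the triangle between Q = 280 and Q = 560: ½·(560 − 280)·(152 − 12) = 19600.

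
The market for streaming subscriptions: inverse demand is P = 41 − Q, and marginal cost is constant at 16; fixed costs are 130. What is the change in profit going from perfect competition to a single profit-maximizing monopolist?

π rises by 156.25

Perfect competition: P = MC = 16, so 41 − Q = 16 and Q = 25.
Profit = (16 − 16)·25 − 130 = −130.
A monopolist chooses Q where MR = MC. MR = 41 − 2Q; setting this equal to 16 gives Q = 12.5 and P = 28.5.
Profit = (28.5 − 16)·12.5 − 130 = 26.25.
Change in profit: 26.25 − −130 = 156.25.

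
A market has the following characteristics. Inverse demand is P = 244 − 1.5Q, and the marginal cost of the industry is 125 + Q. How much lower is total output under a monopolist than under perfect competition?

Total output falls by 17.85

Under competition P = MC: 244 − 1.5Q = 125 + Q ⇒ Q = 47.6, P = 172.6.
The monopolist equates marginal revenue to marginal cost: 244 − 3Q = 125 + Q, so Q = 29.75. From demand, P = 199.375.
Change in total output: 29.75 − 47.6 = −17.85.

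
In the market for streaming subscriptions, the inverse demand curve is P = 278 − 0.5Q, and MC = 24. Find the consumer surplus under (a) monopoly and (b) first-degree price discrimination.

The monopolist equates marginal revenue to marginal cost: 278 − Q = 24, so Q = 254. From demand, P = 151.
CS = ½·(278 − 151)·254 = 16129.
With perfect price discrimination, output is the efficient level Q = 508 (where demand meets MC), but every buyer pays their willingness to pay: CS = 0 and PS = total surplus.
CS = 0.

Monopoly: CS = 16129; Perfect PD: CS = 0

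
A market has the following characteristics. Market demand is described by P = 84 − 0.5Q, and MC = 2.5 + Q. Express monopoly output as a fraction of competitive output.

The monopolist equates marginal revenue to marginal cost: 84 − Q = 2.5 + Q, so Q = 40.75. From demand, P = 63.625.
Under competition P = MC: 84 − 0.5Q = 2.5 + Q ⇒ Q = 163/3, P = 341/6.
Ratio Q_m/Q_c = 40.75/(163/3) = 0.75.

Q_m/Q_c = 0.75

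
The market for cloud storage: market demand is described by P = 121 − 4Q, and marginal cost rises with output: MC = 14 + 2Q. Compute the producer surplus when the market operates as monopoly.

PS = 572.45

Monopoly sets MR = MC: 121 − 8Q = 14 + 2Q ⇒ Q = 10.7, P = 121 − 4·10.7 = 78.2.
PS = P·Q − VC(Q) = 78.2·10.7 − (14·10.7 + ½·2·10.7²) = 572.45.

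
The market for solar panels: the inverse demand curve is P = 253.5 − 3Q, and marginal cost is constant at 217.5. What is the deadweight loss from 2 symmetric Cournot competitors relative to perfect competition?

DWL = 24

Perfect competition: P = MC = 217.5, so 253.5 − 3Q = 217.5 and Q = 12.
In a 2-firm Cournot equilibrium, symmetry and the first-order condition give q = (253.5 − 217.5)/(9) = 4. So Q = 8 and P = 229.5.
DWL is the triangle between Q = 8 and Q = 12: ½·(12 − 8)·(229.5 − 217.5) = 24.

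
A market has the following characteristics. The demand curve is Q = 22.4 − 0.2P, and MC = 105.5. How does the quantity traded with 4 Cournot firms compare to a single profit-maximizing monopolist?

Inverting demand: P = 112 − 5Q.
Cournot with 4 identical firms: the symmetric best-response condition is 112 − 25q = 105.5. Each firm produces q = 0.26, total output Q = 1.04, price P = 106.8.
A monopolist chooses Q where MR = MC. MR = 112 − 10Q; setting this equal to 105.5 gives Q = 0.65 and P = 108.75.

Cournot: Q = 1.04; Monopoly: Q = 0.65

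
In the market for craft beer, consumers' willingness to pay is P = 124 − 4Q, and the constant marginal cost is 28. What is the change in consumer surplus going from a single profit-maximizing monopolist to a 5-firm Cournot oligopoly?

CS rises by 512

The monopolist equates marginal revenue to marginal cost: 124 − 8Q = 28, so Q = 12. From demand, P = 76.
CS = ½·(124 − 76)·12 = 288.
Cournot with 5 identical firms: the symmetric best-response condition is 124 − 24q = 28. Each firm produces q = 4, total output Q = 20, price P = 44.
CS = ½·(124 − 44)·20 = 800.
Change in consumer surplus: 800 − 288 = 512.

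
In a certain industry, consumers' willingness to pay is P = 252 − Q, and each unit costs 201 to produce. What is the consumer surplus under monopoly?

The monopolist equates marginal revenue to marginal cost: 252 − 2Q = 201, so Q = 25.5. From demand, P = 226.5.
CS = ½·(252 − 226.5)·25.5 = 325.125.

CS = 325.125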